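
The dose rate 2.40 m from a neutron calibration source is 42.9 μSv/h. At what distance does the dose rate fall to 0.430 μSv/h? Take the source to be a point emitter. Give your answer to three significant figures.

Applying the 1/r² law, d₂ = d₁·√(I₁/I₂).
I₁/I₂ = 42.9/0.430 = 99.77, so d₂ = 2.40 × √99.77 = 23.97 m.

24.0 m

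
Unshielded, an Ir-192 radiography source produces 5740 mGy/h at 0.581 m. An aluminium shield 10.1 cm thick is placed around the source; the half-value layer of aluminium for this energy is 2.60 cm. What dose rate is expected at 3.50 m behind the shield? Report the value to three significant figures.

Distance alone: (0.581/3.50)² = 0.02756, so 5740 × 0.02756 = 158.2 mGy/h.
Shield: 10.1/2.60 = 3.885 half-value layers → attenuation 2^(−3.885) = 0.06769.
Combined: 158.2 × 0.06769 = 10.71 mGy/h.

10.7 mGy/h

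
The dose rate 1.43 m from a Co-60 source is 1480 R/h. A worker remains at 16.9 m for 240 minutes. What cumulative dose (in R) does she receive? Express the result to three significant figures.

42.4 R

Since intensity falls as 1/r², rate at 16.9 m:
(1.43/16.9)² = 0.007160, so 1480 × 0.007160 = 10.60 R/h.
Dose = rate × time = 10.60 R/h × 4.000 h = 42.40 R.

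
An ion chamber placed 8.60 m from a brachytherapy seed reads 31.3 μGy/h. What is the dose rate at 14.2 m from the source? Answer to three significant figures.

11.5 μGy/h

Since intensity falls as 1/r², scaling from 8.60 m to 14.2 m:
(8.60/14.2)² = 0.3668, so 31.3 × 0.3668 = 11.48 μGy/h.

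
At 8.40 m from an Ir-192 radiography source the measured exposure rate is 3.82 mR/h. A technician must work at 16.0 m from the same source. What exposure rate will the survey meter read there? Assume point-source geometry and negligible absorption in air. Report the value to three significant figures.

Using I₁d₁² = I₂d₂², scaling from 8.40 m to 16.0 m:
3.82 × (8.40/16.0)² = 3.82 × 0.2756 = 1.053 mR/h.

1.05 mR/h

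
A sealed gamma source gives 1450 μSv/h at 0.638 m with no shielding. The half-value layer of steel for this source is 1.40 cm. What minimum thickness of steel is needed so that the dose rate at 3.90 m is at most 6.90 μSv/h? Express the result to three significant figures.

3.49 cm

At 3.90 m, distance alone gives 1450 × (0.638/3.90)² = 1450 × 0.02676 = 38.80 μSv/h.
Further attenuation needed: 38.80/6.90 = 5.623.
n = log₂(5.623) = 2.491 half-value layers.
Thickness = 2.491 × 1.40 cm = 3.487 cm.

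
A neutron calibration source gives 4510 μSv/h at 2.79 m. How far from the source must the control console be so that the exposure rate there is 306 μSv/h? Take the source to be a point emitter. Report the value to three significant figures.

10.7 m

Intensity scales as (d₁/d₂)², so d₂ = d₁·√(I₁/I₂).
I₁/I₂ = 4510/306 = 14.74, so d₂ = 2.79 × √14.74 = 10.71 m.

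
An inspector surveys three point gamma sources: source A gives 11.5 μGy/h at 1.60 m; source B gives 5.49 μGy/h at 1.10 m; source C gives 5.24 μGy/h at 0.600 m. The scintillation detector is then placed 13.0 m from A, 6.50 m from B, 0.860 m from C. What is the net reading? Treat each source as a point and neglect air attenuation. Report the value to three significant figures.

2.88 μGy/h

Each source contributes Iᵢ·(dᵢ/rᵢ)²; contributions add.
A: 11.5 × (1.60/13.0)² = 0.1742 μGy/h
B: 5.49 × (1.10/6.50)² = 0.1572 μGy/h
C: 5.24 × (0.600/0.860)² = 2.551 μGy/h
Total = 0.1742 + 0.1572 + 2.551 = 2.882 μGy/h.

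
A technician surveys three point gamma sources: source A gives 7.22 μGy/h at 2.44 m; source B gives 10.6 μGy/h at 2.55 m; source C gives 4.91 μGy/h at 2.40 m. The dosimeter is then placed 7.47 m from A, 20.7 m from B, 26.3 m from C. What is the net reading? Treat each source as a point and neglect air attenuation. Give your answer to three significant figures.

0.972 μGy/h

Each source contributes Iᵢ·(dᵢ/rᵢ)²; contributions add.
A: 7.22 × (2.44/7.47)² = 0.7703 μGy/h
B: 10.6 × (2.55/20.7)² = 0.1609 μGy/h
C: 4.91 × (2.40/26.3)² = 0.04089 μGy/h
Total = 0.7703 + 0.1609 + 0.04089 = 0.9721 μGy/h.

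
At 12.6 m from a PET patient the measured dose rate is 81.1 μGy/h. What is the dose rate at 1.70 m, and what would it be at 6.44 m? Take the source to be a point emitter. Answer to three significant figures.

4460 μGy/h; 310 μGy/h

Intensity scales as (d₁/d₂)², so
At 1.70 m: 81.1 × (12.6/1.70)² = 81.1 × 54.93 = 4455 μGy/h
At 6.44 m: 4455 × (1.70/6.44)² = 4455 × 0.06968 = 310.4 μGy/h.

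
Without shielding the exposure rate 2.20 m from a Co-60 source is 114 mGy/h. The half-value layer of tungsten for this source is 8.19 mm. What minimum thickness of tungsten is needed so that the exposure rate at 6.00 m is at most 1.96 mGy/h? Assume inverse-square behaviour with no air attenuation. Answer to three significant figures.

At 6.00 m, distance alone gives 114 × (2.20/6.00)² = 114 × 0.1344 = 15.32 mGy/h.
Further attenuation needed: 15.32/1.96 = 7.816.
n = log₂(7.816) = 2.966 half-value layers.
Thickness = 2.966 × 8.19 mm = 24.29 mm.

24.3 mm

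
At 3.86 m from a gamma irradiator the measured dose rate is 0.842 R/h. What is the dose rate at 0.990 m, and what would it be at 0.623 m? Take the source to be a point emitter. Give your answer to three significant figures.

Intensity scales as (d₁/d₂)², so
At 0.990 m: (3.86/0.990)² = 15.20, so 0.842 × 15.20 = 12.80 R/h
At 0.623 m: 12.80 × (0.990/0.623)² = 12.80 × 2.525 = 32.32 R/h.

12.8 R/h; 32.3 R/h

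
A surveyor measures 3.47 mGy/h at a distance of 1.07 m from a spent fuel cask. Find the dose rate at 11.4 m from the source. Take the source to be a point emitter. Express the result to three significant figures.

Applying the 1/r² law, the rate at 11.4 m is
3.47 × (1.07/11.4)² = 3.47 × 0.008810 = 0.03057 mGy/h.

0.0306 mGy/h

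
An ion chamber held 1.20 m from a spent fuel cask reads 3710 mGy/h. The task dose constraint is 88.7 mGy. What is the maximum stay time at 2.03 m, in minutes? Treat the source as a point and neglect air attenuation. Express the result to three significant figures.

4.11 min

Applying the 1/r² law, rate at 2.03 m:
(1.20/2.03)² = 0.3494, so 3710 × 0.3494 = 1296 mGy/h.
Stay time = 88.7 mGy ÷ 1296 mGy/h = 0.06844 h = 4.106 min.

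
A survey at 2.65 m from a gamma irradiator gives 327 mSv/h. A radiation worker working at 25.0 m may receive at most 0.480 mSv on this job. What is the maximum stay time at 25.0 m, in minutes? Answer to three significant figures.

Since intensity falls as 1/r², rate at 25.0 m:
(2.65/25.0)² = 0.01124, so 327 × 0.01124 = 3.675 mSv/h.
Stay time = 0.480 mSv ÷ 3.675 mSv/h = 0.1306 h = 7.836 min.

7.84 min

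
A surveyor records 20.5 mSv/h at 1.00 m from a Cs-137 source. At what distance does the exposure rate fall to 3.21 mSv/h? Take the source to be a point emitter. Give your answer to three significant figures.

Using I₁d₁² = I₂d₂², d₂ = d₁·√(I₁/I₂).
I₁/I₂ = 20.5/3.21 = 6.386, so d₂ = 1.00 × √6.386 = 2.527 m.

2.53 m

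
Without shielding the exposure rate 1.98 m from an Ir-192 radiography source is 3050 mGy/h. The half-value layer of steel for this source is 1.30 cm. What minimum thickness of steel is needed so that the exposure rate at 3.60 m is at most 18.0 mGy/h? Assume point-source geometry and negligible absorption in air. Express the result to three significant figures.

At 3.60 m, distance alone gives 3050 × (1.98/3.60)² = 3050 × 0.3025 = 922.6 mGy/h.
Further attenuation needed: 922.6/18.0 = 51.26.
n = log₂(51.26) = 5.680 half-value layers.
Thickness = 5.680 × 1.30 cm = 7.384 cm.

7.38 cm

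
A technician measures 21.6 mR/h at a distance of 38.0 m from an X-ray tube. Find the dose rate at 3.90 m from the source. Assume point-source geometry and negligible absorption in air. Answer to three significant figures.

By the inverse-square law, the rate at 3.90 m is
21.6 × (38.0/3.90)² = 21.6 × 94.94 = 2051 mR/h.

2050 mR/h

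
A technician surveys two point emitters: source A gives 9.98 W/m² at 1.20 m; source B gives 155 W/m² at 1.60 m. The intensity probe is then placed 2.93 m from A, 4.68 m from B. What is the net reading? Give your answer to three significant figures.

19.8 W/m²

By superposition, sum each source's inverse-square contribution:
A: 9.98 × (1.20/2.93)² = 1.674 W/m²
B: 155 × (1.60/4.68)² = 18.12 W/m²
Total = 1.674 + 18.12 = 19.79 W/m².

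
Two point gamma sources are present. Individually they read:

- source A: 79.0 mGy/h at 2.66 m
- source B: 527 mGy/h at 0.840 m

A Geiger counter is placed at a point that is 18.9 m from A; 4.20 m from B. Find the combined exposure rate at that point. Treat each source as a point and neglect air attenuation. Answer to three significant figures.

By superposition, sum each source's inverse-square contribution:
A: 79.0 × (2.66/18.9)² = 1.565 mGy/h
B: 527 × (0.840/4.20)² = 21.08 mGy/h
Total = 1.565 + 21.08 = 22.64 mGy/h.

22.6 mGy/h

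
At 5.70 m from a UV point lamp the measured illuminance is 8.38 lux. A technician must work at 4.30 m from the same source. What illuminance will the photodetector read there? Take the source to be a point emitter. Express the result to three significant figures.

Using I₁d₁² = I₂d₂², scaling from 5.70 m to 4.30 m:
(5.70/4.30)² = 1.757, so 8.38 × 1.757 = 14.72 lux.

14.7 lux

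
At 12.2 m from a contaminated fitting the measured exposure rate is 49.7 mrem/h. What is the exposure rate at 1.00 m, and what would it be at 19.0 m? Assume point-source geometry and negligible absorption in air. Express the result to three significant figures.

Since intensity falls as 1/r²,
At 1.00 m: 49.7 × (12.2/1.00)² = 49.7 × 148.8 = 7395 mrem/h
At 19.0 m: 7395 × (1.00/19.0)² = 7395 × 0.002770 = 20.48 mrem/h.

7400 mrem/h; 20.5 mrem/h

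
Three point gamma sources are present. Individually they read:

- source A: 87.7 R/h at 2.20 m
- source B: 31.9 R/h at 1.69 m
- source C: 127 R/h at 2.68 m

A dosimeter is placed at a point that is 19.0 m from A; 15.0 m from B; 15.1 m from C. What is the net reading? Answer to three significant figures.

5.58 R/h

Each source contributes Iᵢ·(dᵢ/rᵢ)²; contributions add.
A: 87.7 × (2.20/19.0)² = 1.176 R/h
B: 31.9 × (1.69/15.0)² = 0.4049 R/h
C: 127 × (2.68/15.1)² = 4.001 R/h
Total = 1.176 + 0.4049 + 4.001 = 5.582 R/h.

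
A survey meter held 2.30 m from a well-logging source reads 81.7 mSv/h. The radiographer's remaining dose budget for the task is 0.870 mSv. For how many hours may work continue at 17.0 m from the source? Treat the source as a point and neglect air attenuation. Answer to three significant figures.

Intensity scales as (d₁/d₂)², so rate at 17.0 m:
81.7 × (2.30/17.0)² = 81.7 × 0.01830 = 1.495 mSv/h.
Stay time = 0.870 mSv ÷ 1.495 mSv/h = 0.5819 h.

0.582 h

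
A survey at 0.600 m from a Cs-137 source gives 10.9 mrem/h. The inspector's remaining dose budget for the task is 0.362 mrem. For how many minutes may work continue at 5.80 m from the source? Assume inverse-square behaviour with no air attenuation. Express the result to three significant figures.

186 min

Intensity scales as (d₁/d₂)², so rate at 5.80 m:
10.9 × (0.600/5.80)² = 10.9 × 0.01070 = 0.1166 mrem/h.
Stay time = 0.362 mrem ÷ 0.1166 mrem/h = 3.105 h = 186.3 min.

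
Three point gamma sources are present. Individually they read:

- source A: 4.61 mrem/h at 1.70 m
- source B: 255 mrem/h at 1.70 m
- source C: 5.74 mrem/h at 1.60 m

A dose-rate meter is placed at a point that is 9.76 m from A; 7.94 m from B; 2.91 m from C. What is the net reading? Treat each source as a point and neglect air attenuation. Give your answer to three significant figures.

13.6 mrem/h

By superposition, sum each source's inverse-square contribution:
A: 4.61 × (1.70/9.76)² = 0.1399 mrem/h
B: 255 × (1.70/7.94)² = 11.69 mrem/h
C: 5.74 × (1.60/2.91)² = 1.735 mrem/h
Total = 0.1399 + 11.69 + 1.735 = 13.56 mrem/h.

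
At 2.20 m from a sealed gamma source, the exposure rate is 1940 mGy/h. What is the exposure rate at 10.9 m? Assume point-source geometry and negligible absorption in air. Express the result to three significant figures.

Applying the 1/r² law, the rate at 10.9 m is
1940 × (2.20/10.9)² = 1940 × 0.04074 = 79.04 mGy/h.

79.0 mGy/h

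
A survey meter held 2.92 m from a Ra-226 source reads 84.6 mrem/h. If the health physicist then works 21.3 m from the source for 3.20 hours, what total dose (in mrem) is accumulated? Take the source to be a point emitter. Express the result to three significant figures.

5.09 mrem

Intensity scales as (d₁/d₂)², so rate at 21.3 m:
(2.92/21.3)² = 0.01879, so 84.6 × 0.01879 = 1.590 mrem/h.
Dose = rate × time = 1.590 mrem/h × 3.200 h = 5.088 mrem.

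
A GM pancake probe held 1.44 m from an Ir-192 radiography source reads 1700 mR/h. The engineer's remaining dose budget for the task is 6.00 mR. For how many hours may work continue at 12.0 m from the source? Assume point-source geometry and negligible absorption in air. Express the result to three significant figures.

By the inverse-square law, rate at 12.0 m:
1700 × (1.44/12.0)² = 1700 × 0.01440 = 24.48 mR/h.
Stay time = 6.00 mR ÷ 24.48 mR/h = 0.2451 h.

0.245 h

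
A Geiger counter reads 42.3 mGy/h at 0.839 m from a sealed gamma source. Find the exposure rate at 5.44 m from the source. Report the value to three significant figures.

1.01 mGy/h

Applying the 1/r² law, the rate at 5.44 m is
(0.839/5.44)² = 0.02379, so 42.3 × 0.02379 = 1.006 mGy/h.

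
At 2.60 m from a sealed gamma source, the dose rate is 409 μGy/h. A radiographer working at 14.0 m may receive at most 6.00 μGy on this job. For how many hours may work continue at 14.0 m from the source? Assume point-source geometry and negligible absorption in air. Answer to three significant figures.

0.425 h

Using I₁d₁² = I₂d₂², rate at 14.0 m:
409 × (2.60/14.0)² = 409 × 0.03449 = 14.11 μGy/h.
Stay time = 6.00 μGy ÷ 14.11 μGy/h = 0.4252 h.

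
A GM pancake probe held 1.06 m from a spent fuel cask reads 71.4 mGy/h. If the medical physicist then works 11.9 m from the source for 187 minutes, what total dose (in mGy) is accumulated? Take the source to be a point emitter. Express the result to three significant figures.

1.77 mGy

Intensity scales as (d₁/d₂)², so rate at 11.9 m:
71.4 × (1.06/11.9)² = 71.4 × 0.007934 = 0.5665 mGy/h.
Dose = rate × time = 0.5665 mGy/h × 3.117 h = 1.766 mGy.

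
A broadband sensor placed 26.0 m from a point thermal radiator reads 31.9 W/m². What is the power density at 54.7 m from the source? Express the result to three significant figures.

By the inverse-square law, scaling from 26.0 m to 54.7 m:
(26.0/54.7)² = 0.2259, so 31.9 × 0.2259 = 7.206 W/m².

7.21 W/m²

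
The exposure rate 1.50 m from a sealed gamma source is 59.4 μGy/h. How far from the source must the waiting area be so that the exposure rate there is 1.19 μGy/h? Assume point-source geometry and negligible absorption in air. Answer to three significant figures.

Intensity scales as (d₁/d₂)², so d₂ = d₁·√(I₁/I₂).
I₁/I₂ = 59.4/1.19 = 49.92, so d₂ = 1.50 × √49.92 = 10.60 m.

10.6 m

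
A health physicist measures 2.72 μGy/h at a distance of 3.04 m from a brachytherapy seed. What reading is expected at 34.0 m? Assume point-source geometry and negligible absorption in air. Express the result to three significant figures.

Since intensity falls as 1/r², the rate at 34.0 m is
2.72 × (3.04/34.0)² = 2.72 × 0.007994 = 0.02174 μGy/h.

0.0217 μGy/h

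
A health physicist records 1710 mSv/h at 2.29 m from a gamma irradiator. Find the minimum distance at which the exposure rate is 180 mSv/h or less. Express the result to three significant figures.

7.06 m

Applying the 1/r² law, d₂ = d₁·√(I₁/I₂).
I₁/I₂ = 1710/180 = 9.500, so d₂ = 2.29 × √9.500 = 7.058 m.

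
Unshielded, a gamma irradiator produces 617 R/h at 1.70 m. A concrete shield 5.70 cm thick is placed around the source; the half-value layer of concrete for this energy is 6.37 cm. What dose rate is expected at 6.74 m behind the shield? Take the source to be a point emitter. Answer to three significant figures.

Distance alone: (1.70/6.74)² = 0.06362, so 617 × 0.06362 = 39.25 R/h.
Shield: 5.70/6.37 = 0.8948 half-value layers → attenuation 2^(−0.8948) = 0.5378.
Combined: 39.25 × 0.5378 = 21.11 R/h.

21.1 R/h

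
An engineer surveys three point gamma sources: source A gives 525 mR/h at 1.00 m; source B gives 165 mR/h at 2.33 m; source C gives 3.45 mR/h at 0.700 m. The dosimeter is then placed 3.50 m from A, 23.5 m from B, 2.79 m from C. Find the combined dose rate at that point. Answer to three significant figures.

Each source contributes Iᵢ·(dᵢ/rᵢ)²; contributions add.
A: 525 × (1.00/3.50)² = 42.86 mR/h
B: 165 × (2.33/23.5)² = 1.622 mR/h
C: 3.45 × (0.700/2.79)² = 0.2172 mR/h
Total = 42.86 + 1.622 + 0.2172 = 44.70 mR/h.

44.7 mR/h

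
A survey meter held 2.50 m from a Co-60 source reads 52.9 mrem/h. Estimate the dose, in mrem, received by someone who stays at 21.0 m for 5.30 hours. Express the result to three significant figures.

3.97 mrem

Intensity scales as (d₁/d₂)², so rate at 21.0 m:
(2.50/21.0)² = 0.01417, so 52.9 × 0.01417 = 0.7496 mrem/h.
Dose = rate × time = 0.7496 mrem/h × 5.300 h = 3.973 mrem.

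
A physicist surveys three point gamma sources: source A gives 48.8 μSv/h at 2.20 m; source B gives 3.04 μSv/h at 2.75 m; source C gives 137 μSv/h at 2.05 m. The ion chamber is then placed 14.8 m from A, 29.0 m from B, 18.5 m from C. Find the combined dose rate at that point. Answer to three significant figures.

2.79 μSv/h

By superposition, sum each source's inverse-square contribution:
A: 48.8 × (2.20/14.8)² = 1.078 μSv/h
B: 3.04 × (2.75/29.0)² = 0.02734 μSv/h
C: 137 × (2.05/18.5)² = 1.682 μSv/h
Total = 1.078 + 0.02734 + 1.682 = 2.787 μSv/h.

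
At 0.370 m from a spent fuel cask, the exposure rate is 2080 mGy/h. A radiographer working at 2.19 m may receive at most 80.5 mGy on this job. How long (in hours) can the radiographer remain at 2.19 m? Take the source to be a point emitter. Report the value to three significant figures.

1.36 h

By the inverse-square law, rate at 2.19 m:
(0.370/2.19)² = 0.02854, so 2080 × 0.02854 = 59.36 mGy/h.
Stay time = 80.5 mGy ÷ 59.36 mGy/h = 1.356 h.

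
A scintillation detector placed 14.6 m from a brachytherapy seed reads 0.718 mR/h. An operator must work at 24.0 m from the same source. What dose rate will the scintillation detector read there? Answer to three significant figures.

0.266 mR/h

Intensity scales as (d₁/d₂)², so scaling from 14.6 m to 24.0 m:
(14.6/24.0)² = 0.3701, so 0.718 × 0.3701 = 0.2657 mR/h.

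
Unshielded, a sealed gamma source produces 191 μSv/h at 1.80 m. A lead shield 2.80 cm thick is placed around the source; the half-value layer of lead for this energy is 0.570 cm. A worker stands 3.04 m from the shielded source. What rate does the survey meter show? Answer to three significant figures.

2.22 μSv/h

Distance alone: 191 × (1.80/3.04)² = 191 × 0.3506 = 66.96 μSv/h.
Shield: 2.80/0.570 = 4.912 half-value layers → attenuation 2^(−4.912) = 0.03322.
Combined: 66.96 × 0.03322 = 2.224 μSv/h.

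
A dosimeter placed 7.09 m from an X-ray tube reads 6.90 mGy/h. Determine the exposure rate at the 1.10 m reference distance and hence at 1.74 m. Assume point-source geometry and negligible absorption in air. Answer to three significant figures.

287 mGy/h; 115 mGy/h

Using I₁d₁² = I₂d₂²,
At 1.10 m: (7.09/1.10)² = 41.54, so 6.90 × 41.54 = 286.6 mGy/h
At 1.74 m: (1.10/1.74)² = 0.3997, so 286.6 × 0.3997 = 114.6 mGy/h.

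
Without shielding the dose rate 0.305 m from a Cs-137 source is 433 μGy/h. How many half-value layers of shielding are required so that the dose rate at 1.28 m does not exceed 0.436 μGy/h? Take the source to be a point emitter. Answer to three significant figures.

5.82 half-value layers

At 1.28 m, distance alone gives (0.305/1.28)² = 0.05678, so 433 × 0.05678 = 24.59 μGy/h.
Further attenuation needed: 24.59/0.436 = 56.40.
n = log₂(56.40) = 5.818 half-value layers.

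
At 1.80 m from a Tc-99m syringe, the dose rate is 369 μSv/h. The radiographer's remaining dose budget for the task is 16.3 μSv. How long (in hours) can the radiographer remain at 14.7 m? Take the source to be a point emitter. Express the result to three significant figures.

2.95 h

By the inverse-square law, rate at 14.7 m:
369 × (1.80/14.7)² = 369 × 0.01499 = 5.531 μSv/h.
Stay time = 16.3 μSv ÷ 5.531 μSv/h = 2.947 h.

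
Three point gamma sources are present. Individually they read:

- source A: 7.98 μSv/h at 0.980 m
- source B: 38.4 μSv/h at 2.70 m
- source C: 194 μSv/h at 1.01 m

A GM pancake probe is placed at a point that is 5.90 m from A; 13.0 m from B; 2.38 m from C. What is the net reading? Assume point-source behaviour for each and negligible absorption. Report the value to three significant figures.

By superposition, sum each source's inverse-square contribution:
A: 7.98 × (0.980/5.90)² = 0.2202 μSv/h
B: 38.4 × (2.70/13.0)² = 1.656 μSv/h
C: 194 × (1.01/2.38)² = 34.94 μSv/h
Total = 0.2202 + 1.656 + 34.94 = 36.82 μSv/h.

36.8 μSv/h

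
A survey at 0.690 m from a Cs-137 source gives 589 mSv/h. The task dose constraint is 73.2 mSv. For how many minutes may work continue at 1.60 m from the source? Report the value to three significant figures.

By the inverse-square law, rate at 1.60 m:
589 × (0.690/1.60)² = 589 × 0.1860 = 109.6 mSv/h.
Stay time = 73.2 mSv ÷ 109.6 mSv/h = 0.6679 h = 40.07 min.

40.1 min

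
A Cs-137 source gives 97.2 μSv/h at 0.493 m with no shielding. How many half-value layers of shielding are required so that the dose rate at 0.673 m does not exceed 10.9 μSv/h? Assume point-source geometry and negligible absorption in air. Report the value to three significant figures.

At 0.673 m, distance alone gives 97.2 × (0.493/0.673)² = 97.2 × 0.5366 = 52.16 μSv/h.
Further attenuation needed: 52.16/10.9 = 4.785.
n = log₂(4.785) = 2.259 half-value layers.

2.26 half-value layers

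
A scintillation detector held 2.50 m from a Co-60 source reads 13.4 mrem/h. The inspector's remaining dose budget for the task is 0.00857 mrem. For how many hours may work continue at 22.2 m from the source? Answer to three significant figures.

0.0504 h

Since intensity falls as 1/r², rate at 22.2 m:
13.4 × (2.50/22.2)² = 13.4 × 0.01268 = 0.1699 mrem/h.
Stay time = 0.00857 mrem ÷ 0.1699 mrem/h = 0.05044 h.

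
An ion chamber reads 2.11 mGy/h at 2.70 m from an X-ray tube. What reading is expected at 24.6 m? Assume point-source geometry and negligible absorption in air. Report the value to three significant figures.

Applying the 1/r² law, the rate at 24.6 m is
2.11 × (2.70/24.6)² = 2.11 × 0.01205 = 0.02543 mGy/h.

0.0254 mGy/h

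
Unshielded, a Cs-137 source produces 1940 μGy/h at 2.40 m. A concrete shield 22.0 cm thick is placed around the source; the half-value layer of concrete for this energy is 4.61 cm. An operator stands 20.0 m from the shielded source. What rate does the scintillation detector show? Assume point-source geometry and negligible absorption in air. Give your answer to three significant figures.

Distance alone: (2.40/20.0)² = 0.01440, so 1940 × 0.01440 = 27.94 μGy/h.
Shield: 22.0/4.61 = 4.772 half-value layers → attenuation 2^(−4.772) = 0.03660.
Combined: 27.94 × 0.03660 = 1.023 μGy/h.

1.02 μGy/h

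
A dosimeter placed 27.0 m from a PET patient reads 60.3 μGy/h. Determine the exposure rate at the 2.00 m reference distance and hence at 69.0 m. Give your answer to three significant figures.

Since intensity falls as 1/r²,
At 2.00 m: (27.0/2.00)² = 182.2, so 60.3 × 182.2 = 10990 μGy/h
At 69.0 m: 10990 × (2.00/69.0)² = 10990 × 0.0008402 = 9.234 μGy/h.

11000 μGy/h; 9.23 μGy/h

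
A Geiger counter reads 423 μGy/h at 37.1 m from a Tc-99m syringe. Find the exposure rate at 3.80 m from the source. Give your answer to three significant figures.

Intensity scales as (d₁/d₂)², so the rate at 3.80 m is
(37.1/3.80)² = 95.32, so 423 × 95.32 = 40320 μGy/h.

40300 μGy/h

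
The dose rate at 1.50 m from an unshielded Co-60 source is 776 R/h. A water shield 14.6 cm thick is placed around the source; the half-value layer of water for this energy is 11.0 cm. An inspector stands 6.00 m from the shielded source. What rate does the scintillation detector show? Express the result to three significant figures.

Distance alone: 776 × (1.50/6.00)² = 776 × 0.06250 = 48.50 R/h.
Shield: 14.6/11.0 = 1.327 half-value layers → attenuation 2^(−1.327) = 0.3986.
Combined: 48.50 × 0.3986 = 19.33 R/h.

19.3 R/h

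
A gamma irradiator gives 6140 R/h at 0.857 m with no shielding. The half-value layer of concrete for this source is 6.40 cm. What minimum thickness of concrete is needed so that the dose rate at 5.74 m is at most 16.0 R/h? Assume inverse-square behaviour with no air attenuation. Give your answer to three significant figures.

At 5.74 m, distance alone gives 6140 × (0.857/5.74)² = 6140 × 0.02229 = 136.9 R/h.
Further attenuation needed: 136.9/16.0 = 8.556.
n = log₂(8.556) = 3.097 half-value layers.
Thickness = 3.097 × 6.40 cm = 19.82 cm.

19.8 cm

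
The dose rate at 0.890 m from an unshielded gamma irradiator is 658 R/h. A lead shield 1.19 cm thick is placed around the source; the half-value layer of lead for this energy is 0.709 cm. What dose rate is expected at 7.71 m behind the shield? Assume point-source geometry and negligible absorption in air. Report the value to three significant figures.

2.74 R/h

Distance alone: (0.890/7.71)² = 0.01333, so 658 × 0.01333 = 8.771 R/h.
Shield: 1.19/0.709 = 1.678 half-value layers → attenuation 2^(−1.678) = 0.3125.
Combined: 8.771 × 0.3125 = 2.741 R/h.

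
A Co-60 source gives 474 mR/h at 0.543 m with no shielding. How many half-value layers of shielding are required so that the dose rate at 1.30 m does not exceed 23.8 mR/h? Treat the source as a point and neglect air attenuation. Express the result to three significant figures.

1.80 half-value layers

At 1.30 m, distance alone gives (0.543/1.30)² = 0.1745, so 474 × 0.1745 = 82.71 mR/h.
Further attenuation needed: 82.71/23.8 = 3.475.
n = log₂(3.475) = 1.797 half-value layers.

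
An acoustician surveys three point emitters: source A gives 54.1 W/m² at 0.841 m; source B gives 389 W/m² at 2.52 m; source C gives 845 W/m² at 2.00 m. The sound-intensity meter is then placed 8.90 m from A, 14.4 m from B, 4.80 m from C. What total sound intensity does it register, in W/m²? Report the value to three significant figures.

159 W/m²

Each source contributes Iᵢ·(dᵢ/rᵢ)²; contributions add.
A: 54.1 × (0.841/8.90)² = 0.4831 W/m²
B: 389 × (2.52/14.4)² = 11.91 W/m²
C: 845 × (2.00/4.80)² = 146.7 W/m²
Total = 0.4831 + 11.91 + 146.7 = 159.1 W/m².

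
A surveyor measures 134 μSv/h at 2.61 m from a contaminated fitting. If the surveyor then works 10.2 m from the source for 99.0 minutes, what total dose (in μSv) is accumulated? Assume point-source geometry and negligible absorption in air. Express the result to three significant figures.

Since intensity falls as 1/r², rate at 10.2 m:
(2.61/10.2)² = 0.06548, so 134 × 0.06548 = 8.774 μSv/h.
Dose = rate × time = 8.774 μSv/h × 1.650 h = 14.48 μSv.

14.5 μSv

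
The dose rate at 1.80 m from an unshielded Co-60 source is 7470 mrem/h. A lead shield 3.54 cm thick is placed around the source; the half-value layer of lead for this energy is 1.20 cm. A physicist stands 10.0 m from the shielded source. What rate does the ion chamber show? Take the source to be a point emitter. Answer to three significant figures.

31.3 mrem/h

Distance alone: (1.80/10.0)² = 0.03240, so 7470 × 0.03240 = 242.0 mrem/h.
Shield: 3.54/1.20 = 2.950 half-value layers → attenuation 2^(−2.950) = 0.1294.
Combined: 242.0 × 0.1294 = 31.31 mrem/h.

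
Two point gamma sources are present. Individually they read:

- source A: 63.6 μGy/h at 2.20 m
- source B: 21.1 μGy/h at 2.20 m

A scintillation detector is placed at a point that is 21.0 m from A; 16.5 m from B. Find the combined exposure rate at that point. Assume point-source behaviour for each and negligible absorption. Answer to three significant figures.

Each source contributes Iᵢ·(dᵢ/rᵢ)²; contributions add.
A: 63.6 × (2.20/21.0)² = 0.6980 μGy/h
B: 21.1 × (2.20/16.5)² = 0.3751 μGy/h
Total = 0.6980 + 0.3751 = 1.073 μGy/h.

1.07 μGy/h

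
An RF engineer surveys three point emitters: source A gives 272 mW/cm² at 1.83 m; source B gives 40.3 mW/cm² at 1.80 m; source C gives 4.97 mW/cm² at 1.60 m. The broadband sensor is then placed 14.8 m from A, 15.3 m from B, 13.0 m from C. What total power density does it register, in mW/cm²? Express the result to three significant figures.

4.79 mW/cm²

By superposition, sum each source's inverse-square contribution:
A: 272 × (1.83/14.8)² = 4.159 mW/cm²
B: 40.3 × (1.80/15.3)² = 0.5578 mW/cm²
C: 4.97 × (1.60/13.0)² = 0.07529 mW/cm²
Total = 4.159 + 0.5578 + 0.07529 = 4.792 mW/cm².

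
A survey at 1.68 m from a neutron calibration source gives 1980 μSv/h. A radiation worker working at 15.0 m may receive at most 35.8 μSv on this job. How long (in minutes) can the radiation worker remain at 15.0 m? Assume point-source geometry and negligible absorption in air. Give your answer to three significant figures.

86.5 min

Since intensity falls as 1/r², rate at 15.0 m:
(1.68/15.0)² = 0.01254, so 1980 × 0.01254 = 24.83 μSv/h.
Stay time = 35.8 μSv ÷ 24.83 μSv/h = 1.442 h = 86.52 min.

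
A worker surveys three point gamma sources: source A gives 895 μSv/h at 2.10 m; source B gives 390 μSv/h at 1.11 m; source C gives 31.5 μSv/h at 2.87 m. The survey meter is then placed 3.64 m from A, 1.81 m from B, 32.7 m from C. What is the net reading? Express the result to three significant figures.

By superposition, sum each source's inverse-square contribution:
A: 895 × (2.10/3.64)² = 297.9 μSv/h
B: 390 × (1.11/1.81)² = 146.7 μSv/h
C: 31.5 × (2.87/32.7)² = 0.2426 μSv/h
Total = 297.9 + 146.7 + 0.2426 = 444.8 μSv/h.

445 μSv/h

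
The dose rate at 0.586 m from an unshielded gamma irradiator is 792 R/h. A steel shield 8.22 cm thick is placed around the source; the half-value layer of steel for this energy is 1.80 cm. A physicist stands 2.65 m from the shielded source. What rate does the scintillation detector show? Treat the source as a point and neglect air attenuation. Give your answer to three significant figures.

Distance alone: (0.586/2.65)² = 0.04890, so 792 × 0.04890 = 38.73 R/h.
Shield: 8.22/1.80 = 4.567 half-value layers → attenuation 2^(−4.567) = 0.04219.
Combined: 38.73 × 0.04219 = 1.634 R/h.

1.63 R/h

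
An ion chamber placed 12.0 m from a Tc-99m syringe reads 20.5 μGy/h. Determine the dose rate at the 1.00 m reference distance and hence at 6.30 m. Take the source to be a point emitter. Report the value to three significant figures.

2950 μGy/h; 74.4 μGy/h

Using I₁d₁² = I₂d₂²,
At 1.00 m: (12.0/1.00)² = 144.0, so 20.5 × 144.0 = 2952 μGy/h
At 6.30 m: 2952 × (1.00/6.30)² = 2952 × 0.02520 = 74.39 μGy/h.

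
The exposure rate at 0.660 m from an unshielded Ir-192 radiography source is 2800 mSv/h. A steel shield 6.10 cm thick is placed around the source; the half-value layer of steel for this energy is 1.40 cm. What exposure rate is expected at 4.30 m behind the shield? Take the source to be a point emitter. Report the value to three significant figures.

3.22 mSv/h

Distance alone: (0.660/4.30)² = 0.02356, so 2800 × 0.02356 = 65.97 mSv/h.
Shield: 6.10/1.40 = 4.357 half-value layers → attenuation 2^(−4.357) = 0.04880.
Combined: 65.97 × 0.04880 = 3.219 mSv/h.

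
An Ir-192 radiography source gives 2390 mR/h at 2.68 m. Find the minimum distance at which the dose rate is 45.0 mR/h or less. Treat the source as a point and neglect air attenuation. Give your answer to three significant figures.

Since intensity falls as 1/r², d₂ = d₁·√(I₁/I₂).
I₁/I₂ = 2390/45.0 = 53.11, so d₂ = 2.68 × √53.11 = 19.53 m.

19.5 m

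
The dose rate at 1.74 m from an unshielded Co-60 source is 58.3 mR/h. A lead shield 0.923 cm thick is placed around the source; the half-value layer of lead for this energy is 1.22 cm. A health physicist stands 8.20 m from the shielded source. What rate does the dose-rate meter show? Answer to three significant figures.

1.55 mR/h

Distance alone: 58.3 × (1.74/8.20)² = 58.3 × 0.04503 = 2.625 mR/h.
Shield: 0.923/1.22 = 0.7566 half-value layers → attenuation 2^(−0.7566) = 0.5919.
Combined: 2.625 × 0.5919 = 1.554 mR/h.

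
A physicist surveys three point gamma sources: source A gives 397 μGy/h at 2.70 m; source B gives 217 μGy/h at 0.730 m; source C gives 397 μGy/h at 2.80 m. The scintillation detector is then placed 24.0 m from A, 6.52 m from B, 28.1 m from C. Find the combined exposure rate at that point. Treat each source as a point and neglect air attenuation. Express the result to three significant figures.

11.7 μGy/h

Each source contributes Iᵢ·(dᵢ/rᵢ)²; contributions add.
A: 397 × (2.70/24.0)² = 5.025 μGy/h
B: 217 × (0.730/6.52)² = 2.720 μGy/h
C: 397 × (2.80/28.1)² = 3.942 μGy/h
Total = 5.025 + 2.720 + 3.942 = 11.69 μGy/h.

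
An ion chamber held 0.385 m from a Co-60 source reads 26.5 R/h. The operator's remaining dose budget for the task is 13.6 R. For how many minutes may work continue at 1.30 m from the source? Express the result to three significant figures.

Since intensity falls as 1/r², rate at 1.30 m:
(0.385/1.30)² = 0.08771, so 26.5 × 0.08771 = 2.324 R/h.
Stay time = 13.6 R ÷ 2.324 R/h = 5.852 h = 351.1 min.

351 min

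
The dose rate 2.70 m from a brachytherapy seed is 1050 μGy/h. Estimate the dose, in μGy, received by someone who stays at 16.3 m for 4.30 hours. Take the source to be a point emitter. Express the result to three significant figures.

124 μGy

Since intensity falls as 1/r², rate at 16.3 m:
1050 × (2.70/16.3)² = 1050 × 0.02744 = 28.81 μGy/h.
Dose = rate × time = 28.81 μGy/h × 4.300 h = 123.9 μGy.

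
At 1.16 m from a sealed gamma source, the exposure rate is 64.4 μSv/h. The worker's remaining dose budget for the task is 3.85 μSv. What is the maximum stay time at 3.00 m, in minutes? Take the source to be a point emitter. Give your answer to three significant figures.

24.0 min

Using I₁d₁² = I₂d₂², rate at 3.00 m:
64.4 × (1.16/3.00)² = 64.4 × 0.1495 = 9.628 μSv/h.
Stay time = 3.85 μSv ÷ 9.628 μSv/h = 0.3999 h = 23.99 min.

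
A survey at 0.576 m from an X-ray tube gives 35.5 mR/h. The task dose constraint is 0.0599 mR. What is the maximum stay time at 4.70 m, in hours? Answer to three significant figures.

0.112 h

By the inverse-square law, rate at 4.70 m:
35.5 × (0.576/4.70)² = 35.5 × 0.01502 = 0.5332 mR/h.
Stay time = 0.0599 mR ÷ 0.5332 mR/h = 0.1123 h.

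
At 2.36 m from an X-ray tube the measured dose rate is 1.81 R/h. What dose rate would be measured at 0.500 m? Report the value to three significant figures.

40.3 R/h

Since intensity falls as 1/r², scaling from 2.36 m to 0.500 m:
(2.36/0.500)² = 22.28, so 1.81 × 22.28 = 40.33 R/h.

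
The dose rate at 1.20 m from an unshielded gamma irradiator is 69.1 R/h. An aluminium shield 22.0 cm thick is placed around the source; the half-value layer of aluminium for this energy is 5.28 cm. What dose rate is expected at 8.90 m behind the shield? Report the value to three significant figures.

Distance alone: 69.1 × (1.20/8.90)² = 69.1 × 0.01818 = 1.256 R/h.
Shield: 22.0/5.28 = 4.167 half-value layers → attenuation 2^(−4.167) = 0.05567.
Combined: 1.256 × 0.05567 = 0.06992 R/h.

0.0699 R/h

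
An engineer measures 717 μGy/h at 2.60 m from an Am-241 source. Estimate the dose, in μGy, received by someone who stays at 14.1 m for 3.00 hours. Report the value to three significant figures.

73.1 μGy

Intensity scales as (d₁/d₂)², so rate at 14.1 m:
(2.60/14.1)² = 0.03400, so 717 × 0.03400 = 24.38 μGy/h.
Dose = rate × time = 24.38 μGy/h × 3.000 h = 73.14 μGy.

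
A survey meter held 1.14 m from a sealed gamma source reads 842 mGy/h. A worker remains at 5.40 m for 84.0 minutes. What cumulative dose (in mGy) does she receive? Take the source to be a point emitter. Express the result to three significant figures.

Intensity scales as (d₁/d₂)², so rate at 5.40 m:
(1.14/5.40)² = 0.04457, so 842 × 0.04457 = 37.53 mGy/h.
Dose = rate × time = 37.53 mGy/h × 1.400 h = 52.54 mGy.

52.5 mGy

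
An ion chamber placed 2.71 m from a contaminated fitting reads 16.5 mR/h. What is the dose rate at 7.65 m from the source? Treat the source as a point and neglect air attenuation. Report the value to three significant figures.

2.07 mR/h

Applying the 1/r² law, scaling from 2.71 m to 7.65 m:
(2.71/7.65)² = 0.1255, so 16.5 × 0.1255 = 2.071 mR/h.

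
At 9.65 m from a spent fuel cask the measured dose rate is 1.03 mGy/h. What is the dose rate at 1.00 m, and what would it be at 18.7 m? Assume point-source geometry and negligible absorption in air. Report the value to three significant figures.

95.9 mGy/h; 0.274 mGy/h

Applying the 1/r² law,
At 1.00 m: 1.03 × (9.65/1.00)² = 1.03 × 93.12 = 95.91 mGy/h
At 18.7 m: 95.91 × (1.00/18.7)² = 95.91 × 0.002860 = 0.2743 mGy/h.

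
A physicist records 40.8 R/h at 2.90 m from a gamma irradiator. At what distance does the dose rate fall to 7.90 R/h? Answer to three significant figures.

Intensity scales as (d₁/d₂)², so d₂ = d₁·√(I₁/I₂).
I₁/I₂ = 40.8/7.90 = 5.165, so d₂ = 2.90 × √5.165 = 6.591 m.

6.59 m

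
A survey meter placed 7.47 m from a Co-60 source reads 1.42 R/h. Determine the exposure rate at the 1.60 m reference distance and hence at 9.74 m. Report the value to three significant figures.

Applying the 1/r² law,
At 1.60 m: (7.47/1.60)² = 21.80, so 1.42 × 21.80 = 30.96 R/h
At 9.74 m: 30.96 × (1.60/9.74)² = 30.96 × 0.02698 = 0.8353 R/h.

31.0 R/h; 0.835 R/h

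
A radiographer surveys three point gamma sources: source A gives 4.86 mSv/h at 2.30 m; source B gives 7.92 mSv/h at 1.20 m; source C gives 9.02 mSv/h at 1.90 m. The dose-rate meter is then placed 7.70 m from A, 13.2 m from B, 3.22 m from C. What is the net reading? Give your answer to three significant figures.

3.64 mSv/h

By superposition, sum each source's inverse-square contribution:
A: 4.86 × (2.30/7.70)² = 0.4336 mSv/h
B: 7.92 × (1.20/13.2)² = 0.06545 mSv/h
C: 9.02 × (1.90/3.22)² = 3.141 mSv/h
Total = 0.4336 + 0.06545 + 3.141 = 3.640 mSv/h.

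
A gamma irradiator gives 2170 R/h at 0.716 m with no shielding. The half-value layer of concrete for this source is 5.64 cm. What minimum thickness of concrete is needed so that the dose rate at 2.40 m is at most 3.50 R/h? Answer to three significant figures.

32.6 cm

At 2.40 m, distance alone gives 2170 × (0.716/2.40)² = 2170 × 0.08900 = 193.1 R/h.
Further attenuation needed: 193.1/3.50 = 55.17.
n = log₂(55.17) = 5.786 half-value layers.
Thickness = 5.786 × 5.64 cm = 32.63 cm.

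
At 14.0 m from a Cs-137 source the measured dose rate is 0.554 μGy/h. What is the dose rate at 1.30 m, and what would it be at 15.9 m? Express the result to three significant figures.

Intensity scales as (d₁/d₂)², so
At 1.30 m: 0.554 × (14.0/1.30)² = 0.554 × 116.0 = 64.26 μGy/h
At 15.9 m: (1.30/15.9)² = 0.006685, so 64.26 × 0.006685 = 0.4296 μGy/h.

64.3 μGy/h; 0.430 μGy/h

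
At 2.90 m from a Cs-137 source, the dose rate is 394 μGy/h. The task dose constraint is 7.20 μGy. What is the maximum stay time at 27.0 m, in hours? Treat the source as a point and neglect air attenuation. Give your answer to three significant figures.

Applying the 1/r² law, rate at 27.0 m:
394 × (2.90/27.0)² = 394 × 0.01154 = 4.547 μGy/h.
Stay time = 7.20 μGy ÷ 4.547 μGy/h = 1.583 h.

1.58 h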